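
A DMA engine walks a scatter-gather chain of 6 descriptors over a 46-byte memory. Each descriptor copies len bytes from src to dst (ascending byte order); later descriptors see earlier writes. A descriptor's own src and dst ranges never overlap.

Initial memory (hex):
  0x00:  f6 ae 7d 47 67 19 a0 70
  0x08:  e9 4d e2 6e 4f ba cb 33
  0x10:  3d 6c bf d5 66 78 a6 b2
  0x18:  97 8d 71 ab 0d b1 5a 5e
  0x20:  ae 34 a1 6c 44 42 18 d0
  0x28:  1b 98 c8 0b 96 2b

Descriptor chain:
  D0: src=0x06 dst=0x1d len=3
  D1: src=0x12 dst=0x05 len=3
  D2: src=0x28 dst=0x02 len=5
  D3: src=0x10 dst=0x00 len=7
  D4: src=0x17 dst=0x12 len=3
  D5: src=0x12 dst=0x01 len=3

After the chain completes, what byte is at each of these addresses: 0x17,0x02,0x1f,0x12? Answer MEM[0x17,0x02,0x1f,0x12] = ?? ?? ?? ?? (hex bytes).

#0 dst[0x1d+3] := {0xa0,0x70,0xe9}
#1 dst[0x05+3] := {0xbf,0xd5,0x66}
#2 dst[0x02+5] := {0x1b,0x98,0xc8,0x0b,0x96}
#3 dst[0x00+7] := {0x3d,0x6c,0xbf,0xd5,0x66,0x78,0xa6}
#4 dst[0x12+3] := {0xb2,0x97,0x8d}
#5 dst[0x01+3] := {0xb2,0x97,0x8d}
query mem[0x17]=0xb2, mem[0x02]=0x97, mem[0x1f]=0xe9, mem[0x12]=0xb2

MEM[0x17,0x02,0x1f,0x12] = b2 97 e9 b2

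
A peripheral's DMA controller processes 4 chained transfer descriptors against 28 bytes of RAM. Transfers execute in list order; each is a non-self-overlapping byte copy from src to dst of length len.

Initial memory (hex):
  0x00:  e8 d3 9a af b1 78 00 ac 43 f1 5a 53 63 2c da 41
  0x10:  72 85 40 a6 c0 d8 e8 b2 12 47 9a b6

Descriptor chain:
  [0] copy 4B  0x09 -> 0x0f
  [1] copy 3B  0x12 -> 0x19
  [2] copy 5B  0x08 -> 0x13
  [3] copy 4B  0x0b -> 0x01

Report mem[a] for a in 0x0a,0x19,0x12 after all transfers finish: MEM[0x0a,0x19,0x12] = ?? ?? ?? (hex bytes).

[0] 0x09->0x0f len=4 : f1 5a 53 63
[1] 0x12->0x19 len=3 : 63 a6 c0
[2] 0x08->0x13 len=5 : 43 f1 5a 53 63
[3] 0x0b->0x01 len=4 : 53 63 2c da
query mem[0x0a]=0x5a, mem[0x19]=0x63, mem[0x12]=0x63

MEM[0x0a,0x19,0x12] = 5a 63 63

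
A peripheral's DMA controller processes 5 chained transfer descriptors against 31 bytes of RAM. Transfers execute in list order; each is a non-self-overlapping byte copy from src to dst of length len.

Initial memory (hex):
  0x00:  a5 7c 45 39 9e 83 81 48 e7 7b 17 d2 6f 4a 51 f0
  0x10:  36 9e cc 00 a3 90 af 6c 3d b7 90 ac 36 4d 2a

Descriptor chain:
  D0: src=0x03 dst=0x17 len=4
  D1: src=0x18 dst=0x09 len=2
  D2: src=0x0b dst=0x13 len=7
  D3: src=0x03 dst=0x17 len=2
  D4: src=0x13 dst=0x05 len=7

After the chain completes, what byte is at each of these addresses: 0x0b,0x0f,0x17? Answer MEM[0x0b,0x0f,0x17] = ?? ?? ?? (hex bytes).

MEM[0x0b,0x0f,0x17] = 9e f0 39

  after D0: wrote 4B at 0x17 = 399e8381
  after D1: wrote 2B at 0x09 = 9e83
  after D2: wrote 7B at 0x13 = d26f4a51f0369e
  after D3: wrote 2B at 0x17 = 399e
  after D4: wrote 7B at 0x05 = d26f4a51399e9e
query mem[0x0b]=0x9e, mem[0x0f]=0xf0, mem[0x17]=0x39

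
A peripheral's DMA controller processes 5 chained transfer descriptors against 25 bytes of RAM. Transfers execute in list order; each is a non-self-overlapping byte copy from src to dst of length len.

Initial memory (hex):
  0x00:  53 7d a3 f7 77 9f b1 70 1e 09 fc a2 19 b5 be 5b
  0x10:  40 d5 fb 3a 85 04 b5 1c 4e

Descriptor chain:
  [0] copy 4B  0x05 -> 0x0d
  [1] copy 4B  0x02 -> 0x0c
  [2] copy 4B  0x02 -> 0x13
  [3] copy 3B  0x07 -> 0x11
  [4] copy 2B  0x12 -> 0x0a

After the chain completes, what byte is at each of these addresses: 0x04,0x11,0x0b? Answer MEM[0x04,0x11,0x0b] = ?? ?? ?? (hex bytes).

  after D0: wrote 4B at 0x0d = 9fb1701e
  after D1: wrote 4B at 0x0c = a3f7779f
  after D2: wrote 4B at 0x13 = a3f7779f
  after D3: wrote 3B at 0x11 = 701e09
  after D4: wrote 2B at 0x0a = 1e09
query mem[0x04]=0x77, mem[0x11]=0x70, mem[0x0b]=0x09

MEM[0x04,0x11,0x0b] = 77 70 09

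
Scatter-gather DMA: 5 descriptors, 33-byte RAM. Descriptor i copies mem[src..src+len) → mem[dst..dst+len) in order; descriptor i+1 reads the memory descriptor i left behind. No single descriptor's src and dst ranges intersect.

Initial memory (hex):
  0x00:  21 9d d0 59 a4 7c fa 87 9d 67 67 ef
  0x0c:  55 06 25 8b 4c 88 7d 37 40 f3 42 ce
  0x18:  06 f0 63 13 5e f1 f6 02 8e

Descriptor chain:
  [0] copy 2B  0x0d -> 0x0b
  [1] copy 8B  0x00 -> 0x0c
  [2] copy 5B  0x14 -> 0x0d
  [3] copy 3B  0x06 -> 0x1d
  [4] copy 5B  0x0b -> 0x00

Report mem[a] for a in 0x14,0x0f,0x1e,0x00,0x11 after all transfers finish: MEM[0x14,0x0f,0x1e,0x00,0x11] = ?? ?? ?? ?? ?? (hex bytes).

D0: mem[0x0b..0x0c] <- [06 25]
D1: mem[0x0c..0x13] <- [21 9d d0 59 a4 7c fa 87]
D2: mem[0x0d..0x11] <- [40 f3 42 ce 06]
D3: mem[0x1d..0x1f] <- [fa 87 9d]
D4: mem[0x00..0x04] <- [06 21 40 f3 42]
query mem[0x14]=0x40, mem[0x0f]=0x42, mem[0x1e]=0x87, mem[0x00]=0x06, mem[0x11]=0x06

MEM[0x14,0x0f,0x1e,0x00,0x11] = 40 42 87 06 06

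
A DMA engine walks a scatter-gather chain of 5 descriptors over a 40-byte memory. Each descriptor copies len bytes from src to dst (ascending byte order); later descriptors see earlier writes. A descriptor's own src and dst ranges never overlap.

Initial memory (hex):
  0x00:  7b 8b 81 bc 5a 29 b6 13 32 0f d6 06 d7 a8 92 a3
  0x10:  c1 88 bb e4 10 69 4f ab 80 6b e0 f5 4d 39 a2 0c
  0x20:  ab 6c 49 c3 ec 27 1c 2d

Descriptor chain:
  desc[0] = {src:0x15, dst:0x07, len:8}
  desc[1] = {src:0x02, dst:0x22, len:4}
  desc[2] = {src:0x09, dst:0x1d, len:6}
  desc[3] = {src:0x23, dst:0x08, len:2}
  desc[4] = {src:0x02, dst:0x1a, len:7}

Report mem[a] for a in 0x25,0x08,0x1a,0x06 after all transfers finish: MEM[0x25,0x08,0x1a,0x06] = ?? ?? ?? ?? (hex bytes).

MEM[0x25,0x08,0x1a,0x06] = 29 bc 81 b6

[0] 0x15->0x07 len=8 : 69 4f ab 80 6b e0 f5 4d
[1] 0x02->0x22 len=4 : 81 bc 5a 29
[2] 0x09->0x1d len=6 : ab 80 6b e0 f5 4d
[3] 0x23->0x08 len=2 : bc 5a
[4] 0x02->0x1a len=7 : 81 bc 5a 29 b6 69 bc
query mem[0x25]=0x29, mem[0x08]=0xbc, mem[0x1a]=0x81, mem[0x06]=0xb6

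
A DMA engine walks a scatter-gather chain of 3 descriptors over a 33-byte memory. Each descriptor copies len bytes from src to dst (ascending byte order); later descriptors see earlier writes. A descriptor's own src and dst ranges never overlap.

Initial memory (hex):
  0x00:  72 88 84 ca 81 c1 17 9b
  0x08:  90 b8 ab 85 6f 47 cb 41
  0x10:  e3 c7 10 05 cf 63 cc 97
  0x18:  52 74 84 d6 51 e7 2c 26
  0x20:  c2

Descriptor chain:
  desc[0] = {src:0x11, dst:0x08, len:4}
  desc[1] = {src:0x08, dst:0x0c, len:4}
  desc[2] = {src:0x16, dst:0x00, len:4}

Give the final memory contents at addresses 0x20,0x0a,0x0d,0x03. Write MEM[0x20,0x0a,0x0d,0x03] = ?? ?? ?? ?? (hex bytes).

  after D0: wrote 4B at 0x08 = c71005cf
  after D1: wrote 4B at 0x0c = c71005cf
  after D2: wrote 4B at 0x00 = cc975274
query mem[0x20]=0xc2, mem[0x0a]=0x05, mem[0x0d]=0x10, mem[0x03]=0x74

MEM[0x20,0x0a,0x0d,0x03] = c2 05 10 74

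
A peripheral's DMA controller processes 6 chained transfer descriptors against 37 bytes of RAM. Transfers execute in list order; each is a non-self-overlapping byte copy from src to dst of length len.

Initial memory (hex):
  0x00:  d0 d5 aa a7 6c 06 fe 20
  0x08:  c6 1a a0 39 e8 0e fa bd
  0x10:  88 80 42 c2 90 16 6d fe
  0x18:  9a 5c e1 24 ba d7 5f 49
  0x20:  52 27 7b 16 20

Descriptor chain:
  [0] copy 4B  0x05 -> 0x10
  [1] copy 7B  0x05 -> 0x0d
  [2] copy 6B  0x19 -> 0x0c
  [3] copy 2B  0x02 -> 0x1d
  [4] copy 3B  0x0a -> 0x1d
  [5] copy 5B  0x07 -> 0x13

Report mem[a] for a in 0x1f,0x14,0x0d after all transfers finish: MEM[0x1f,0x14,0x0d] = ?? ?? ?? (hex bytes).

  after D0: wrote 4B at 0x10 = 06fe20c6
  after D1: wrote 7B at 0x0d = 06fe20c61aa039
  after D2: wrote 6B at 0x0c = 5ce124bad75f
  after D3: wrote 2B at 0x1d = aaa7
  after D4: wrote 3B at 0x1d = a0395c
  after D5: wrote 5B at 0x13 = 20c61aa039
query mem[0x1f]=0x5c, mem[0x14]=0xc6, mem[0x0d]=0xe1

MEM[0x1f,0x14,0x0d] = 5c c6 e1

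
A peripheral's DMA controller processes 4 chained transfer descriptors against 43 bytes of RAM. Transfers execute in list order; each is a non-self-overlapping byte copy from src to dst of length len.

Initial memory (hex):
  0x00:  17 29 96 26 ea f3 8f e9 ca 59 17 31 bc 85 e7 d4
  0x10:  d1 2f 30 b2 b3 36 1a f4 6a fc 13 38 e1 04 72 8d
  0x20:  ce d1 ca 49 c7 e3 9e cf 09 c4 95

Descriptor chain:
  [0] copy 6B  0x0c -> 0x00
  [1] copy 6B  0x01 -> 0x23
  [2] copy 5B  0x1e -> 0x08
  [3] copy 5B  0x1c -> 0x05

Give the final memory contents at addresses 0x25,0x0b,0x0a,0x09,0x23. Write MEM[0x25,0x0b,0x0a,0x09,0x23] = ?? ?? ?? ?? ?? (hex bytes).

MEM[0x25,0x0b,0x0a,0x09,0x23] = d4 d1 ce ce 85

#0 dst[0x00+6] := {0xbc,0x85,0xe7,0xd4,0xd1,0x2f}
#1 dst[0x23+6] := {0x85,0xe7,0xd4,0xd1,0x2f,0x8f}
#2 dst[0x08+5] := {0x72,0x8d,0xce,0xd1,0xca}
#3 dst[0x05+5] := {0xe1,0x04,0x72,0x8d,0xce}
query mem[0x25]=0xd4, mem[0x0b]=0xd1, mem[0x0a]=0xce, mem[0x09]=0xce, mem[0x23]=0x85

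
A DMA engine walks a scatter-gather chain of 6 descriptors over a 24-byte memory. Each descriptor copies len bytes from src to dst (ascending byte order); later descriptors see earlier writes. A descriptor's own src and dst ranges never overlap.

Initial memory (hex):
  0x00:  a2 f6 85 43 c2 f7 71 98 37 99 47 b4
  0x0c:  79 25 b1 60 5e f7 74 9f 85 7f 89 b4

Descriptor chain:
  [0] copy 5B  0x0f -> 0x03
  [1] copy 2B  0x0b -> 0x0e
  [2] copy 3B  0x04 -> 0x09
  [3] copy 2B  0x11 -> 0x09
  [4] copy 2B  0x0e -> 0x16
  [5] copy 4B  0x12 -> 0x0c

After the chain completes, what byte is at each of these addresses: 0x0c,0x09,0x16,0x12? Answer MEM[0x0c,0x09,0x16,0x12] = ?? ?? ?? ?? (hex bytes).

MEM[0x0c,0x09,0x16,0x12] = 74 f7 b4 74

D0: mem[0x03..0x07] <- [60 5e f7 74 9f]
D1: mem[0x0e..0x0f] <- [b4 79]
D2: mem[0x09..0x0b] <- [5e f7 74]
D3: mem[0x09..0x0a] <- [f7 74]
D4: mem[0x16..0x17] <- [b4 79]
D5: mem[0x0c..0x0f] <- [74 9f 85 7f]
query mem[0x0c]=0x74, mem[0x09]=0xf7, mem[0x16]=0xb4, mem[0x12]=0x74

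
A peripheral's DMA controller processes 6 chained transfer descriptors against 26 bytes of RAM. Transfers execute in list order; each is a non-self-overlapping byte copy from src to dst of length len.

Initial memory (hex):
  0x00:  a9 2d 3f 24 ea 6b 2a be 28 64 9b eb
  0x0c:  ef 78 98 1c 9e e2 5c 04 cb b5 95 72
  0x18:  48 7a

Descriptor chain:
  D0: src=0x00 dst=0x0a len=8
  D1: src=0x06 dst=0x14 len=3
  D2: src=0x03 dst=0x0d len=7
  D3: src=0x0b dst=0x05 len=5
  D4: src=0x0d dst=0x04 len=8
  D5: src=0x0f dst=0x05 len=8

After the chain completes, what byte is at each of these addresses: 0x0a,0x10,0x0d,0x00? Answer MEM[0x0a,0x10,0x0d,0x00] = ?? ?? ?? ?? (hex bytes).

#0 dst[0x0a+8] := {0xa9,0x2d,0x3f,0x24,0xea,0x6b,0x2a,0xbe}
#1 dst[0x14+3] := {0x2a,0xbe,0x28}
#2 dst[0x0d+7] := {0x24,0xea,0x6b,0x2a,0xbe,0x28,0x64}
#3 dst[0x05+5] := {0x2d,0x3f,0x24,0xea,0x6b}
#4 dst[0x04+8] := {0x24,0xea,0x6b,0x2a,0xbe,0x28,0x64,0x2a}
#5 dst[0x05+8] := {0x6b,0x2a,0xbe,0x28,0x64,0x2a,0xbe,0x28}
query mem[0x0a]=0x2a, mem[0x10]=0x2a, mem[0x0d]=0x24, mem[0x00]=0xa9

MEM[0x0a,0x10,0x0d,0x00] = 2a 2a 24 a9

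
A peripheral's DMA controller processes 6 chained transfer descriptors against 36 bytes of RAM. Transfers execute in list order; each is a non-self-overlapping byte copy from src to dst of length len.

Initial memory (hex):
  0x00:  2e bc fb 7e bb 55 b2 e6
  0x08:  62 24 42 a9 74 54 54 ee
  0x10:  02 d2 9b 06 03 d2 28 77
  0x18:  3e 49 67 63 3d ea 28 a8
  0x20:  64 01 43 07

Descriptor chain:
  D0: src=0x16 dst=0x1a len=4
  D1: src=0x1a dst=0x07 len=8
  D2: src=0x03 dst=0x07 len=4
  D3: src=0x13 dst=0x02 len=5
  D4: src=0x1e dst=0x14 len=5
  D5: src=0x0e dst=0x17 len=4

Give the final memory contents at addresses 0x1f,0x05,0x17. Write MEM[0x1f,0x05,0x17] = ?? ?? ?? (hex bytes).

D0: mem[0x1a..0x1d] <- [28 77 3e 49]
D1: mem[0x07..0x0e] <- [28 77 3e 49 28 a8 64 01]
D2: mem[0x07..0x0a] <- [7e bb 55 b2]
D3: mem[0x02..0x06] <- [06 03 d2 28 77]
D4: mem[0x14..0x18] <- [28 a8 64 01 43]
D5: mem[0x17..0x1a] <- [01 ee 02 d2]
query mem[0x1f]=0xa8, mem[0x05]=0x28, mem[0x17]=0x01

MEM[0x1f,0x05,0x17] = a8 28 01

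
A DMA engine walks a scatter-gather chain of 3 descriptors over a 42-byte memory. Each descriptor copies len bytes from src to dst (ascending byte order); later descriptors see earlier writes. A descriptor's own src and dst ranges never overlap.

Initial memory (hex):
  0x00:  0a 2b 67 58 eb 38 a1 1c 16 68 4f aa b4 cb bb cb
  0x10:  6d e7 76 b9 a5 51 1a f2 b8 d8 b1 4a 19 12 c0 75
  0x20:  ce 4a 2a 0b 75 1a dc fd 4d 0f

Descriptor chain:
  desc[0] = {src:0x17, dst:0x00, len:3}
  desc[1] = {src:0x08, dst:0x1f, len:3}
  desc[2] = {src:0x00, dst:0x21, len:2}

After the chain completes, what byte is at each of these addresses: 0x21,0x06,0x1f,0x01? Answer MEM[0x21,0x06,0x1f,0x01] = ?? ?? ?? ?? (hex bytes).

D0: mem[0x00..0x02] <- [f2 b8 d8]
D1: mem[0x1f..0x21] <- [16 68 4f]
D2: mem[0x21..0x22] <- [f2 b8]
query mem[0x21]=0xf2, mem[0x06]=0xa1, mem[0x1f]=0x16, mem[0x01]=0xb8

MEM[0x21,0x06,0x1f,0x01] = f2 a1 16 b8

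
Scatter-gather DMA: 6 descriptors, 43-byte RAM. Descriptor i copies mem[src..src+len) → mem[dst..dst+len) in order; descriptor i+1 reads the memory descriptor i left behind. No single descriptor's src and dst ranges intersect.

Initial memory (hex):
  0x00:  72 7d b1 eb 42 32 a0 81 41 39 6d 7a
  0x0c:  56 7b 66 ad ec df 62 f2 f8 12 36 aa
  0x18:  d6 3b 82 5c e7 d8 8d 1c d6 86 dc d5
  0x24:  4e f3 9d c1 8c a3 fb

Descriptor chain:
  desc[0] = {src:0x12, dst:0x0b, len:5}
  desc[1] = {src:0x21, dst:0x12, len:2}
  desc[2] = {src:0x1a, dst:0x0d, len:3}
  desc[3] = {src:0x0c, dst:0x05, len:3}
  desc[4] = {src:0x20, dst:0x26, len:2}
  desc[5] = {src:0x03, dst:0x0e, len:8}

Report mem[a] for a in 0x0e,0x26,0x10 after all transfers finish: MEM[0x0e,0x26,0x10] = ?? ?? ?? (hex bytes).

[0] 0x12->0x0b len=5 : 62 f2 f8 12 36
[1] 0x21->0x12 len=2 : 86 dc
[2] 0x1a->0x0d len=3 : 82 5c e7
[3] 0x0c->0x05 len=3 : f2 82 5c
[4] 0x20->0x26 len=2 : d6 86
[5] 0x03->0x0e len=8 : eb 42 f2 82 5c 41 39 6d
query mem[0x0e]=0xeb, mem[0x26]=0xd6, mem[0x10]=0xf2

MEM[0x0e,0x26,0x10] = eb d6 f2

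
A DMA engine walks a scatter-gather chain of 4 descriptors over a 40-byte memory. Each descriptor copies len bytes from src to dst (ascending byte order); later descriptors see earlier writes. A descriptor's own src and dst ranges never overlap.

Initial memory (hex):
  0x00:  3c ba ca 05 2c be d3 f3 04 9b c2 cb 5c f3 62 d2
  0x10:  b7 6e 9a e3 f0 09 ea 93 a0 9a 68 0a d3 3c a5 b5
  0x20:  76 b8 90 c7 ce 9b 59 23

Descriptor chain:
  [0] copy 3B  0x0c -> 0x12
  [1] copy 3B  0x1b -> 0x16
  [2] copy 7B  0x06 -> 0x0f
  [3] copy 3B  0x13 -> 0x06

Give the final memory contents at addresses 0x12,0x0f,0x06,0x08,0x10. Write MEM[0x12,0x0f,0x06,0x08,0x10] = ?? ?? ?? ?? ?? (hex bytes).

  after D0: wrote 3B at 0x12 = 5cf362
  after D1: wrote 3B at 0x16 = 0ad33c
  after D2: wrote 7B at 0x0f = d3f3049bc2cb5c
  after D3: wrote 3B at 0x06 = c2cb5c
query mem[0x12]=0x9b, mem[0x0f]=0xd3, mem[0x06]=0xc2, mem[0x08]=0x5c, mem[0x10]=0xf3

MEM[0x12,0x0f,0x06,0x08,0x10] = 9b d3 c2 5c f3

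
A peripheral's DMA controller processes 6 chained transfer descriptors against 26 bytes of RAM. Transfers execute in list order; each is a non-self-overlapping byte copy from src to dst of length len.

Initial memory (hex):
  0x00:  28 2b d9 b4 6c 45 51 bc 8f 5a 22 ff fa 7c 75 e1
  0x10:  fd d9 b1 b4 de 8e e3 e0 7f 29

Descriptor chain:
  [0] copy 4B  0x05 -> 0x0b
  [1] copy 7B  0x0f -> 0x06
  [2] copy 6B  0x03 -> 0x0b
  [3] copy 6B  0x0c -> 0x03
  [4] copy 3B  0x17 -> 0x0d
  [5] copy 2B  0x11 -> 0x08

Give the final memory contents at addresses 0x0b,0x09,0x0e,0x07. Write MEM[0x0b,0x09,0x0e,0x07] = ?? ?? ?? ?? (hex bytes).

MEM[0x0b,0x09,0x0e,0x07] = b4 b1 7f d9

D0: mem[0x0b..0x0e] <- [45 51 bc 8f]
D1: mem[0x06..0x0c] <- [e1 fd d9 b1 b4 de 8e]
D2: mem[0x0b..0x10] <- [b4 6c 45 e1 fd d9]
D3: mem[0x03..0x08] <- [6c 45 e1 fd d9 d9]
D4: mem[0x0d..0x0f] <- [e0 7f 29]
D5: mem[0x08..0x09] <- [d9 b1]
query mem[0x0b]=0xb4, mem[0x09]=0xb1, mem[0x0e]=0x7f, mem[0x07]=0xd9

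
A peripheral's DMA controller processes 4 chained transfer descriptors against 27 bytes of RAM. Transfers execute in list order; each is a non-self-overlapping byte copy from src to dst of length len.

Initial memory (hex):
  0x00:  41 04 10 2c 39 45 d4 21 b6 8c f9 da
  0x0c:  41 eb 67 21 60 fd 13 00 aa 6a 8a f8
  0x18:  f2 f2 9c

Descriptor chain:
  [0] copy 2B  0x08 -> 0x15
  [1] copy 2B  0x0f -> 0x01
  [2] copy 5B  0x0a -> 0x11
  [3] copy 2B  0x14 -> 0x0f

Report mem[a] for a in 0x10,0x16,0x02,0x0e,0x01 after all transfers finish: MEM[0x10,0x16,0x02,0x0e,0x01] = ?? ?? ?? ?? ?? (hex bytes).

MEM[0x10,0x16,0x02,0x0e,0x01] = 67 8c 60 67 21

  after D0: wrote 2B at 0x15 = b68c
  after D1: wrote 2B at 0x01 = 2160
  after D2: wrote 5B at 0x11 = f9da41eb67
  after D3: wrote 2B at 0x0f = eb67
query mem[0x10]=0x67, mem[0x16]=0x8c, mem[0x02]=0x60, mem[0x0e]=0x67, mem[0x01]=0x21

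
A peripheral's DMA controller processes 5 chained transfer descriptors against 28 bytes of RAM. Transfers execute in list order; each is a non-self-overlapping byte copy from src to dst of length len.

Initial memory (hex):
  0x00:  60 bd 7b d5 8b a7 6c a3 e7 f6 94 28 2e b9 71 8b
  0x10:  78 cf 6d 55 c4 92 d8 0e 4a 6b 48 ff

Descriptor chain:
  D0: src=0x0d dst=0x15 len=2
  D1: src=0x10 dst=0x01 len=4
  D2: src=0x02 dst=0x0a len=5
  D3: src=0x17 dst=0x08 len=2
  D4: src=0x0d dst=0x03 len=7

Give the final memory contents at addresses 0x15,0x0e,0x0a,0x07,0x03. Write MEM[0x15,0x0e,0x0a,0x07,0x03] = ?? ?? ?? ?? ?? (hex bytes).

MEM[0x15,0x0e,0x0a,0x07,0x03] = b9 6c cf cf a7

D0: mem[0x15..0x16] <- [b9 71]
D1: mem[0x01..0x04] <- [78 cf 6d 55]
D2: mem[0x0a..0x0e] <- [cf 6d 55 a7 6c]
D3: mem[0x08..0x09] <- [0e 4a]
D4: mem[0x03..0x09] <- [a7 6c 8b 78 cf 6d 55]
query mem[0x15]=0xb9, mem[0x0e]=0x6c, mem[0x0a]=0xcf, mem[0x07]=0xcf, mem[0x03]=0xa7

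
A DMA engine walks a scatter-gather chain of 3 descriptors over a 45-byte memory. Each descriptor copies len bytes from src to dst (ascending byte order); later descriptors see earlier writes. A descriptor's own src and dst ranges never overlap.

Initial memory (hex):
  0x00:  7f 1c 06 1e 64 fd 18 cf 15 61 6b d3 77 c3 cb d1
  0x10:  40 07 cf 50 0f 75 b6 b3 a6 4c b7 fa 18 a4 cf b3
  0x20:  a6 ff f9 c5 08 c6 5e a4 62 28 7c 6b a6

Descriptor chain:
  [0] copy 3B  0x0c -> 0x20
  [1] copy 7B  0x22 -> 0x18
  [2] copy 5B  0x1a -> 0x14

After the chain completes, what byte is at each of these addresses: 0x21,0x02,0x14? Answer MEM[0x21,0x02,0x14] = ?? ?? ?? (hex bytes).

[0] 0x0c->0x20 len=3 : 77 c3 cb
[1] 0x22->0x18 len=7 : cb c5 08 c6 5e a4 62
[2] 0x1a->0x14 len=5 : 08 c6 5e a4 62
query mem[0x21]=0xc3, mem[0x02]=0x06, mem[0x14]=0x08

MEM[0x21,0x02,0x14] = c3 06 08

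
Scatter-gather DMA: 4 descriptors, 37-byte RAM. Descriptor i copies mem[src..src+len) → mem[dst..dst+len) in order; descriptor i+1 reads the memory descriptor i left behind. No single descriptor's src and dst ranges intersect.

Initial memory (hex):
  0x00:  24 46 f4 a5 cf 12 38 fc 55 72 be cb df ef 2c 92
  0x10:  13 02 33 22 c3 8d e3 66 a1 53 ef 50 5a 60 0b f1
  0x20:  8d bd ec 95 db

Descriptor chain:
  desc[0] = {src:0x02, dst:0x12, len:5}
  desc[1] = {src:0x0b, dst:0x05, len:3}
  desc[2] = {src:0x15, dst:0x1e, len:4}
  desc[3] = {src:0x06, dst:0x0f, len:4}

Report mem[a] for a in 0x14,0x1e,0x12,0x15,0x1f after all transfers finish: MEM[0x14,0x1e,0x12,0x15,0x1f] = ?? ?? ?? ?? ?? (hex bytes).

#0 dst[0x12+5] := {0xf4,0xa5,0xcf,0x12,0x38}
#1 dst[0x05+3] := {0xcb,0xdf,0xef}
#2 dst[0x1e+4] := {0x12,0x38,0x66,0xa1}
#3 dst[0x0f+4] := {0xdf,0xef,0x55,0x72}
query mem[0x14]=0xcf, mem[0x1e]=0x12, mem[0x12]=0x72, mem[0x15]=0x12, mem[0x1f]=0x38

MEM[0x14,0x1e,0x12,0x15,0x1f] = cf 12 72 12 38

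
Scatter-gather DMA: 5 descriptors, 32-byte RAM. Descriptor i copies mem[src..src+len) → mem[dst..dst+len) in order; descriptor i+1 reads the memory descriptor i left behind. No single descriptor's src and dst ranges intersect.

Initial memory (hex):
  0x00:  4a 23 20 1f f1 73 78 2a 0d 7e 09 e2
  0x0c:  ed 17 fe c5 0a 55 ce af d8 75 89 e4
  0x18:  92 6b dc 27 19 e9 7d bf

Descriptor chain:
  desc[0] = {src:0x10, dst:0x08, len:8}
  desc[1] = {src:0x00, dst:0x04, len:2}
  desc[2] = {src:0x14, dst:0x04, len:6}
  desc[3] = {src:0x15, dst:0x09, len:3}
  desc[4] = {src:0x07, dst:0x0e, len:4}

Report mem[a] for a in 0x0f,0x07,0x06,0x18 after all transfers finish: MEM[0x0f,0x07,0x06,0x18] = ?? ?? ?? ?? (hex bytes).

#0 dst[0x08+8] := {0x0a,0x55,0xce,0xaf,0xd8,0x75,0x89,0xe4}
#1 dst[0x04+2] := {0x4a,0x23}
#2 dst[0x04+6] := {0xd8,0x75,0x89,0xe4,0x92,0x6b}
#3 dst[0x09+3] := {0x75,0x89,0xe4}
#4 dst[0x0e+4] := {0xe4,0x92,0x75,0x89}
query mem[0x0f]=0x92, mem[0x07]=0xe4, mem[0x06]=0x89, mem[0x18]=0x92

MEM[0x0f,0x07,0x06,0x18] = 92 e4 89 92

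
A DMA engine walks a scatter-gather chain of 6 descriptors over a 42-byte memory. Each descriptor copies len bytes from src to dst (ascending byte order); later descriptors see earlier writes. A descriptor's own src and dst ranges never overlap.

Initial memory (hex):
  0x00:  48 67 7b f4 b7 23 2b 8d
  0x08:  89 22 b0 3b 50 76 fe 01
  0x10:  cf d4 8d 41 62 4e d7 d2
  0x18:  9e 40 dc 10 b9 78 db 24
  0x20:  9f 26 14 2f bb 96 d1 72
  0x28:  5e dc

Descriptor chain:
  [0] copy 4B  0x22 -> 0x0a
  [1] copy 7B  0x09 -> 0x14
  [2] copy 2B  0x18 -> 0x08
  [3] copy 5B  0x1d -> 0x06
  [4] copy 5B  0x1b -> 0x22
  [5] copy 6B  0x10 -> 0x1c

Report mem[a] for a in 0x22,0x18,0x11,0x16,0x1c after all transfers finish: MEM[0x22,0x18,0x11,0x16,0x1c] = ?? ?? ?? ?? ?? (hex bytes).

[0] 0x22->0x0a len=4 : 14 2f bb 96
[1] 0x09->0x14 len=7 : 22 14 2f bb 96 fe 01
[2] 0x18->0x08 len=2 : 96 fe
[3] 0x1d->0x06 len=5 : 78 db 24 9f 26
[4] 0x1b->0x22 len=5 : 10 b9 78 db 24
[5] 0x10->0x1c len=6 : cf d4 8d 41 22 14
query mem[0x22]=0x10, mem[0x18]=0x96, mem[0x11]=0xd4, mem[0x16]=0x2f, mem[0x1c]=0xcf

MEM[0x22,0x18,0x11,0x16,0x1c] = 10 96 d4 2f cf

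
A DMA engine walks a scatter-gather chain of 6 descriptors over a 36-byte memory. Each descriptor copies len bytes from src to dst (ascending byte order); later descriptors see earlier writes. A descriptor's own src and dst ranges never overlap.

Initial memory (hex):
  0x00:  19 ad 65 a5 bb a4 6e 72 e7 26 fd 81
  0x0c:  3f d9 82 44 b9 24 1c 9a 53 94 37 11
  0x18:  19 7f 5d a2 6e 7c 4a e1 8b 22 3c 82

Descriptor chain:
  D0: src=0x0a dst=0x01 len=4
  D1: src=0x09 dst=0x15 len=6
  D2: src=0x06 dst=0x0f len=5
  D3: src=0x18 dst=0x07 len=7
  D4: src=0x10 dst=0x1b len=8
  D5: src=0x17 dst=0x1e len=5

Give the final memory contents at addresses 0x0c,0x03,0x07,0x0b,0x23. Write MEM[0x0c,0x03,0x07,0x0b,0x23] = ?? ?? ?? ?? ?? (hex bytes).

D0: mem[0x01..0x04] <- [fd 81 3f d9]
D1: mem[0x15..0x1a] <- [26 fd 81 3f d9 82]
D2: mem[0x0f..0x13] <- [6e 72 e7 26 fd]
D3: mem[0x07..0x0d] <- [3f d9 82 a2 6e 7c 4a]
D4: mem[0x1b..0x22] <- [72 e7 26 fd 53 26 fd 81]
D5: mem[0x1e..0x22] <- [81 3f d9 82 72]
query mem[0x0c]=0x7c, mem[0x03]=0x3f, mem[0x07]=0x3f, mem[0x0b]=0x6e, mem[0x23]=0x82

MEM[0x0c,0x03,0x07,0x0b,0x23] = 7c 3f 3f 6e 82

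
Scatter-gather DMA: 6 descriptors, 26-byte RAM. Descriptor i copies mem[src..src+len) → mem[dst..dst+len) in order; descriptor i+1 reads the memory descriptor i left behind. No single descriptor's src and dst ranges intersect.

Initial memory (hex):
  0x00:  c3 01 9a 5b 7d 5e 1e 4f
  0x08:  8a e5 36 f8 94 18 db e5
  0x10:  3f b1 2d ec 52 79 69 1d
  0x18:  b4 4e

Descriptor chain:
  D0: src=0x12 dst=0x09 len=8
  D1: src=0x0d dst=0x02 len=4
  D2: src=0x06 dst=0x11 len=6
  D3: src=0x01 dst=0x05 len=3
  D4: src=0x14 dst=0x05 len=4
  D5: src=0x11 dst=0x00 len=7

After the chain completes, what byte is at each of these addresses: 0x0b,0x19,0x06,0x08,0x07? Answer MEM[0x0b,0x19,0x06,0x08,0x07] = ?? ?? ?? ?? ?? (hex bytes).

[0] 0x12->0x09 len=8 : 2d ec 52 79 69 1d b4 4e
[1] 0x0d->0x02 len=4 : 69 1d b4 4e
[2] 0x06->0x11 len=6 : 1e 4f 8a 2d ec 52
[3] 0x01->0x05 len=3 : 01 69 1d
[4] 0x14->0x05 len=4 : 2d ec 52 1d
[5] 0x11->0x00 len=7 : 1e 4f 8a 2d ec 52 1d
query mem[0x0b]=0x52, mem[0x19]=0x4e, mem[0x06]=0x1d, mem[0x08]=0x1d, mem[0x07]=0x52

MEM[0x0b,0x19,0x06,0x08,0x07] = 52 4e 1d 1d 52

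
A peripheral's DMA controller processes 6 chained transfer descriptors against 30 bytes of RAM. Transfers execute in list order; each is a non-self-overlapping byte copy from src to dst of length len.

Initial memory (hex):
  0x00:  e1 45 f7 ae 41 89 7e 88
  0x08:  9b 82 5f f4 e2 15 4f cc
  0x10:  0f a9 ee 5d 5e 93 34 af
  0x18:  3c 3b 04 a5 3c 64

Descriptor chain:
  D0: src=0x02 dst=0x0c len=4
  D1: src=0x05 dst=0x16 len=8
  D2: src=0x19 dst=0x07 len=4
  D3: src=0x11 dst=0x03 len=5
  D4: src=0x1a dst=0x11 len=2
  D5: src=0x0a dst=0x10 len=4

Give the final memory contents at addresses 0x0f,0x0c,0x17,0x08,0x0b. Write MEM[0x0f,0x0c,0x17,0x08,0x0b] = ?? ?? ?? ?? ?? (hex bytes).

MEM[0x0f,0x0c,0x17,0x08,0x0b] = 89 f7 7e 82 f4

  after D0: wrote 4B at 0x0c = f7ae4189
  after D1: wrote 8B at 0x16 = 897e889b825ff4f7
  after D2: wrote 4B at 0x07 = 9b825ff4
  after D3: wrote 5B at 0x03 = a9ee5d5e93
  after D4: wrote 2B at 0x11 = 825f
  after D5: wrote 4B at 0x10 = f4f4f7ae
query mem[0x0f]=0x89, mem[0x0c]=0xf7, mem[0x17]=0x7e, mem[0x08]=0x82, mem[0x0b]=0xf4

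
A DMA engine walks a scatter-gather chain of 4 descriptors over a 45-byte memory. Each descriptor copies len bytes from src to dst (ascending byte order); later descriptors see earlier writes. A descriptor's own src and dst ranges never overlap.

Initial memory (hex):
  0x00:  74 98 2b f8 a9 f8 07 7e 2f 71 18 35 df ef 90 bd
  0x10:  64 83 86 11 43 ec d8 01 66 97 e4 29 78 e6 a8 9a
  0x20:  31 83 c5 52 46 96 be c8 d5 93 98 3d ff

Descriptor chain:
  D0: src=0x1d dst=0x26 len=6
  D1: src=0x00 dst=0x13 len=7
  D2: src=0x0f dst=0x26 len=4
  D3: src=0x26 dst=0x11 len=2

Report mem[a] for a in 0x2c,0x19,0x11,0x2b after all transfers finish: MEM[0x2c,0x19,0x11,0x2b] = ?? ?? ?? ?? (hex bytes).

  after D0: wrote 6B at 0x26 = e6a89a3183c5
  after D1: wrote 7B at 0x13 = 74982bf8a9f807
  after D2: wrote 4B at 0x26 = bd648386
  after D3: wrote 2B at 0x11 = bd64
query mem[0x2c]=0xff, mem[0x19]=0x07, mem[0x11]=0xbd, mem[0x2b]=0xc5

MEM[0x2c,0x19,0x11,0x2b] = ff 07 bd c5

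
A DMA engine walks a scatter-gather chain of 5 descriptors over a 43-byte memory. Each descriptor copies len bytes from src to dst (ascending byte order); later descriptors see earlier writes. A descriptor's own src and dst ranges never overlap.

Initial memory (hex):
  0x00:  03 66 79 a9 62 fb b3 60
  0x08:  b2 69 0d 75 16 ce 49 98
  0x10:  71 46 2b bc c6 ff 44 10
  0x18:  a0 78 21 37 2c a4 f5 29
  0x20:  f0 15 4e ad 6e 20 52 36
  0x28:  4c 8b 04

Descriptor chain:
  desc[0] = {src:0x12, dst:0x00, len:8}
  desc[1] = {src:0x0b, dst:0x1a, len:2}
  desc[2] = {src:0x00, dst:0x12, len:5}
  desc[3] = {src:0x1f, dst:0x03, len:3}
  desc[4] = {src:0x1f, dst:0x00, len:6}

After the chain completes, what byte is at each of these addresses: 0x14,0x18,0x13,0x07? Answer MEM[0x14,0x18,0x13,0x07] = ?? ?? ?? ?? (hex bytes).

MEM[0x14,0x18,0x13,0x07] = c6 a0 bc 78

#0 dst[0x00+8] := {0x2b,0xbc,0xc6,0xff,0x44,0x10,0xa0,0x78}
#1 dst[0x1a+2] := {0x75,0x16}
#2 dst[0x12+5] := {0x2b,0xbc,0xc6,0xff,0x44}
#3 dst[0x03+3] := {0x29,0xf0,0x15}
#4 dst[0x00+6] := {0x29,0xf0,0x15,0x4e,0xad,0x6e}
query mem[0x14]=0xc6, mem[0x18]=0xa0, mem[0x13]=0xbc, mem[0x07]=0x78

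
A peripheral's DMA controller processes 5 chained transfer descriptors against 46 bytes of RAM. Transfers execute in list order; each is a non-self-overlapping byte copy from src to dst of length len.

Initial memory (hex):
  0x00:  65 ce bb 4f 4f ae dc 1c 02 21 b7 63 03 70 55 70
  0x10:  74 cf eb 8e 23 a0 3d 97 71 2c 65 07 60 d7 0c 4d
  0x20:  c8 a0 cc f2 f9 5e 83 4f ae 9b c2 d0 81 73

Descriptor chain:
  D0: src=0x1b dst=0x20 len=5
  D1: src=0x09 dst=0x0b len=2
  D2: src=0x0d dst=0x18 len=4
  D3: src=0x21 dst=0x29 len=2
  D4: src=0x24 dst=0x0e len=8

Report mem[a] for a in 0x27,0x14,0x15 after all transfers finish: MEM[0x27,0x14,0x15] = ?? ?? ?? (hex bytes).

#0 dst[0x20+5] := {0x07,0x60,0xd7,0x0c,0x4d}
#1 dst[0x0b+2] := {0x21,0xb7}
#2 dst[0x18+4] := {0x70,0x55,0x70,0x74}
#3 dst[0x29+2] := {0x60,0xd7}
#4 dst[0x0e+8] := {0x4d,0x5e,0x83,0x4f,0xae,0x60,0xd7,0xd0}
query mem[0x27]=0x4f, mem[0x14]=0xd7, mem[0x15]=0xd0

MEM[0x27,0x14,0x15] = 4f d7 d0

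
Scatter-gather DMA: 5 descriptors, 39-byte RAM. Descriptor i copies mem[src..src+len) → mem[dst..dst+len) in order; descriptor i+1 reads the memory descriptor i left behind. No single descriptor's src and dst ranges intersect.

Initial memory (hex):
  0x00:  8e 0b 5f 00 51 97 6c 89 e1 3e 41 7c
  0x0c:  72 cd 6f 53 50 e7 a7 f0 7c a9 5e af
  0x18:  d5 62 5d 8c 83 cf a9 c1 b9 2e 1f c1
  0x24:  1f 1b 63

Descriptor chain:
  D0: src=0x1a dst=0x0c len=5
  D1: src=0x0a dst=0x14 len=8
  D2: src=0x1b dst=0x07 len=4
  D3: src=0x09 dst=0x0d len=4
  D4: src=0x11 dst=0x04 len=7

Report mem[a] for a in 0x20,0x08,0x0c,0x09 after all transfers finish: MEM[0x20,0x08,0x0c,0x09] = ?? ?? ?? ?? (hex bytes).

  after D0: wrote 5B at 0x0c = 5d8c83cfa9
  after D1: wrote 8B at 0x14 = 417c5d8c83cfa9e7
  after D2: wrote 4B at 0x07 = e783cfa9
  after D3: wrote 4B at 0x0d = cfa97c5d
  after D4: wrote 7B at 0x04 = e7a7f0417c5d8c
query mem[0x20]=0xb9, mem[0x08]=0x7c, mem[0x0c]=0x5d, mem[0x09]=0x5d

MEM[0x20,0x08,0x0c,0x09] = b9 7c 5d 5d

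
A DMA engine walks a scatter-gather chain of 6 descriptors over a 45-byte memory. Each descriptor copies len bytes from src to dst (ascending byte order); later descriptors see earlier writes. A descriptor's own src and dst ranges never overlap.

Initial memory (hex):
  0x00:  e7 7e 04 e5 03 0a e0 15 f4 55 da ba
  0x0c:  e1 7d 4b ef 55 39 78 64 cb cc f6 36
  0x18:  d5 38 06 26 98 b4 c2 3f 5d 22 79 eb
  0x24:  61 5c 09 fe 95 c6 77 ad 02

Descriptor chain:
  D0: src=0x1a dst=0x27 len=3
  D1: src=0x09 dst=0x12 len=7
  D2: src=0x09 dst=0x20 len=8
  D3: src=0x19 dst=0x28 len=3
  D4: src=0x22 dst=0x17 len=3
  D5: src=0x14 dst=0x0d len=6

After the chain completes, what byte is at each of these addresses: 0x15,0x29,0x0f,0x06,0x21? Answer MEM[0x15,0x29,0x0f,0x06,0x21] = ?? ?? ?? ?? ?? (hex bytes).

MEM[0x15,0x29,0x0f,0x06,0x21] = e1 06 7d e0 da

  after D0: wrote 3B at 0x27 = 062698
  after D1: wrote 7B at 0x12 = 55dabae17d4bef
  after D2: wrote 8B at 0x20 = 55dabae17d4bef55
  after D3: wrote 3B at 0x28 = 380626
  after D4: wrote 3B at 0x17 = bae17d
  after D5: wrote 6B at 0x0d = bae17dbae17d
query mem[0x15]=0xe1, mem[0x29]=0x06, mem[0x0f]=0x7d, mem[0x06]=0xe0, mem[0x21]=0xda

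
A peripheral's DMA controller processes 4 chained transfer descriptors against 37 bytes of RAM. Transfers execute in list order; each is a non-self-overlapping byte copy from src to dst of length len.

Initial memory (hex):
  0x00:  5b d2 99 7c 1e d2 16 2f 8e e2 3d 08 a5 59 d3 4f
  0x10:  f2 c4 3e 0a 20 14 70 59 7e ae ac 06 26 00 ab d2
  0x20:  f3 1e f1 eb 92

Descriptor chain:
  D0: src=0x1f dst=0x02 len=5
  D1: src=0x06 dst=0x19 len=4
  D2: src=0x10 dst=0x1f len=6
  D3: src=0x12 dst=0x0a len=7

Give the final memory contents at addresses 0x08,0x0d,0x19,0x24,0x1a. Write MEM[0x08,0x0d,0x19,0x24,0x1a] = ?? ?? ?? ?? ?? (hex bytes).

MEM[0x08,0x0d,0x19,0x24,0x1a] = 8e 14 eb 14 2f

D0: mem[0x02..0x06] <- [d2 f3 1e f1 eb]
D1: mem[0x19..0x1c] <- [eb 2f 8e e2]
D2: mem[0x1f..0x24] <- [f2 c4 3e 0a 20 14]
D3: mem[0x0a..0x10] <- [3e 0a 20 14 70 59 7e]
query mem[0x08]=0x8e, mem[0x0d]=0x14, mem[0x19]=0xeb, mem[0x24]=0x14, mem[0x1a]=0x2f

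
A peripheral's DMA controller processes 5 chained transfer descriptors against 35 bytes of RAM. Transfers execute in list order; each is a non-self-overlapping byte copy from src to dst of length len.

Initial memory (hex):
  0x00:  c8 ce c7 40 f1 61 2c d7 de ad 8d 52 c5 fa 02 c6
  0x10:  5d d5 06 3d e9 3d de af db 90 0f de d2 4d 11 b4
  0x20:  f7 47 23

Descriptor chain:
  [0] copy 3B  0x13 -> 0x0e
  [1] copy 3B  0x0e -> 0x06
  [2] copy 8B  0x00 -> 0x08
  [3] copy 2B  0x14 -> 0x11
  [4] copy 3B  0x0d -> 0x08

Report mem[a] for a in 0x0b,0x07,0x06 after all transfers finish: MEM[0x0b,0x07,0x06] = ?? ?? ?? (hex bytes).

[0] 0x13->0x0e len=3 : 3d e9 3d
[1] 0x0e->0x06 len=3 : 3d e9 3d
[2] 0x00->0x08 len=8 : c8 ce c7 40 f1 61 3d e9
[3] 0x14->0x11 len=2 : e9 3d
[4] 0x0d->0x08 len=3 : 61 3d e9
query mem[0x0b]=0x40, mem[0x07]=0xe9, mem[0x06]=0x3d

MEM[0x0b,0x07,0x06] = 40 e9 3d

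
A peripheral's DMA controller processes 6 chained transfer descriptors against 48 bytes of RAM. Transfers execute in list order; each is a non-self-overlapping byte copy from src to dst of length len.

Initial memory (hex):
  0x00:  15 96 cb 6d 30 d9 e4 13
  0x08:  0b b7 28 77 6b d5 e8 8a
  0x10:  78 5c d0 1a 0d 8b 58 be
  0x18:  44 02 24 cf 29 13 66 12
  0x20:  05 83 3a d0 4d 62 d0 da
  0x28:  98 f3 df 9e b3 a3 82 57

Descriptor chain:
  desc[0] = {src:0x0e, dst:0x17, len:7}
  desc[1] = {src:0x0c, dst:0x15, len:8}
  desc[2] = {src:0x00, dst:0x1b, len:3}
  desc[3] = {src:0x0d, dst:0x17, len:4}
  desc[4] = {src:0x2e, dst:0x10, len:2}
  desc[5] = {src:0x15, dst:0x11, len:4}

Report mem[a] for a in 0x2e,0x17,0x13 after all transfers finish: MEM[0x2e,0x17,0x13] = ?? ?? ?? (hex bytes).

D0: mem[0x17..0x1d] <- [e8 8a 78 5c d0 1a 0d]
D1: mem[0x15..0x1c] <- [6b d5 e8 8a 78 5c d0 1a]
D2: mem[0x1b..0x1d] <- [15 96 cb]
D3: mem[0x17..0x1a] <- [d5 e8 8a 78]
D4: mem[0x10..0x11] <- [82 57]
D5: mem[0x11..0x14] <- [6b d5 d5 e8]
query mem[0x2e]=0x82, mem[0x17]=0xd5, mem[0x13]=0xd5

MEM[0x2e,0x17,0x13] = 82 d5 d5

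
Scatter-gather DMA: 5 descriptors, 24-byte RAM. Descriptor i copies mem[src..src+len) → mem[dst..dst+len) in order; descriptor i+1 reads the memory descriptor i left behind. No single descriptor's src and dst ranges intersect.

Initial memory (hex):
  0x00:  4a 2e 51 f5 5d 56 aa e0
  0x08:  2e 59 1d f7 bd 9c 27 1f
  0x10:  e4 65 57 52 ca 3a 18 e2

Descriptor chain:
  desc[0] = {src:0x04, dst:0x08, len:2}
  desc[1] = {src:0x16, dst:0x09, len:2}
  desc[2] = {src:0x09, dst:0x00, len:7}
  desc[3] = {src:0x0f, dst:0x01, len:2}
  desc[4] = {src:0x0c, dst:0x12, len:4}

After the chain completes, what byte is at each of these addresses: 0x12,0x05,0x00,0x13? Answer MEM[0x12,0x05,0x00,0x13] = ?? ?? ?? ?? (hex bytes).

D0: mem[0x08..0x09] <- [5d 56]
D1: mem[0x09..0x0a] <- [18 e2]
D2: mem[0x00..0x06] <- [18 e2 f7 bd 9c 27 1f]
D3: mem[0x01..0x02] <- [1f e4]
D4: mem[0x12..0x15] <- [bd 9c 27 1f]
query mem[0x12]=0xbd, mem[0x05]=0x27, mem[0x00]=0x18, mem[0x13]=0x9c

MEM[0x12,0x05,0x00,0x13] = bd 27 18 9c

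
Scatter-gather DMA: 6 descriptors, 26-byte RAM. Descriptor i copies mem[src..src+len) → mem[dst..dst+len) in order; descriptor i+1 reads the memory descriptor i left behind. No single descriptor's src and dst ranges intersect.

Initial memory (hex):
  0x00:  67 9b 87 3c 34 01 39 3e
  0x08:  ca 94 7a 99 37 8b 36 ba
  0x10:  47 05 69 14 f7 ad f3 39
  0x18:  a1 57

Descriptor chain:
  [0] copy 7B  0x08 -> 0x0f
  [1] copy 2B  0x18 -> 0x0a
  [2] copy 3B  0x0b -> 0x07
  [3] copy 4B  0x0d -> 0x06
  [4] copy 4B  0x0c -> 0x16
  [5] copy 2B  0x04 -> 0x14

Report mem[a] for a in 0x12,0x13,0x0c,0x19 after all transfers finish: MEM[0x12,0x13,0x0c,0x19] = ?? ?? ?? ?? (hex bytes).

  after D0: wrote 7B at 0x0f = ca947a99378b36
  after D1: wrote 2B at 0x0a = a157
  after D2: wrote 3B at 0x07 = 57378b
  after D3: wrote 4B at 0x06 = 8b36ca94
  after D4: wrote 4B at 0x16 = 378b36ca
  after D5: wrote 2B at 0x14 = 3401
query mem[0x12]=0x99, mem[0x13]=0x37, mem[0x0c]=0x37, mem[0x19]=0xca

MEM[0x12,0x13,0x0c,0x19] = 99 37 37 ca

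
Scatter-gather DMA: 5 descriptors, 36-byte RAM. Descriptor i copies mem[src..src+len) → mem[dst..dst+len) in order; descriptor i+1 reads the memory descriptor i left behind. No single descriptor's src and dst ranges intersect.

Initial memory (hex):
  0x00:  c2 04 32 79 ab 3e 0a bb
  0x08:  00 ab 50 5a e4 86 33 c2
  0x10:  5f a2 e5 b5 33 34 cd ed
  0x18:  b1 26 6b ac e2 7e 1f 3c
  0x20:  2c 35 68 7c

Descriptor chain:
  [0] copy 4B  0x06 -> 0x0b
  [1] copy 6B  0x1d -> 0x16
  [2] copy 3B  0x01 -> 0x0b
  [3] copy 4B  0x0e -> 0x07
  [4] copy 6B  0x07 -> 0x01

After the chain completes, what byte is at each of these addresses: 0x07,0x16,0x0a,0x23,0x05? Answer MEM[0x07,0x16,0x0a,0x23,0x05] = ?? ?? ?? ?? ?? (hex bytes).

MEM[0x07,0x16,0x0a,0x23,0x05] = ab 7e a2 7c 04

#0 dst[0x0b+4] := {0x0a,0xbb,0x00,0xab}
#1 dst[0x16+6] := {0x7e,0x1f,0x3c,0x2c,0x35,0x68}
#2 dst[0x0b+3] := {0x04,0x32,0x79}
#3 dst[0x07+4] := {0xab,0xc2,0x5f,0xa2}
#4 dst[0x01+6] := {0xab,0xc2,0x5f,0xa2,0x04,0x32}
query mem[0x07]=0xab, mem[0x16]=0x7e, mem[0x0a]=0xa2, mem[0x23]=0x7c, mem[0x05]=0x04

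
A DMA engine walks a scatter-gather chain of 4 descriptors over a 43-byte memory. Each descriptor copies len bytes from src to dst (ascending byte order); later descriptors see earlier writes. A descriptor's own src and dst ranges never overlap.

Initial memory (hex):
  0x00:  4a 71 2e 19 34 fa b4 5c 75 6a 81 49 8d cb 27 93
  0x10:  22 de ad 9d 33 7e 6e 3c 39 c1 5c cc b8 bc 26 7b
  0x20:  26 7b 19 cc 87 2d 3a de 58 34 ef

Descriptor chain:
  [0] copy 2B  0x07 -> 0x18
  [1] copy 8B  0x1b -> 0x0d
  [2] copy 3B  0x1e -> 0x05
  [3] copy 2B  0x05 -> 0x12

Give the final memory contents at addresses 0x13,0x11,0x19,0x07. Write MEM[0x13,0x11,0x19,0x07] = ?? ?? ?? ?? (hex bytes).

MEM[0x13,0x11,0x19,0x07] = 7b 7b 75 26

  after D0: wrote 2B at 0x18 = 5c75
  after D1: wrote 8B at 0x0d = ccb8bc267b267b19
  after D2: wrote 3B at 0x05 = 267b26
  after D3: wrote 2B at 0x12 = 267b
query mem[0x13]=0x7b, mem[0x11]=0x7b, mem[0x19]=0x75, mem[0x07]=0x26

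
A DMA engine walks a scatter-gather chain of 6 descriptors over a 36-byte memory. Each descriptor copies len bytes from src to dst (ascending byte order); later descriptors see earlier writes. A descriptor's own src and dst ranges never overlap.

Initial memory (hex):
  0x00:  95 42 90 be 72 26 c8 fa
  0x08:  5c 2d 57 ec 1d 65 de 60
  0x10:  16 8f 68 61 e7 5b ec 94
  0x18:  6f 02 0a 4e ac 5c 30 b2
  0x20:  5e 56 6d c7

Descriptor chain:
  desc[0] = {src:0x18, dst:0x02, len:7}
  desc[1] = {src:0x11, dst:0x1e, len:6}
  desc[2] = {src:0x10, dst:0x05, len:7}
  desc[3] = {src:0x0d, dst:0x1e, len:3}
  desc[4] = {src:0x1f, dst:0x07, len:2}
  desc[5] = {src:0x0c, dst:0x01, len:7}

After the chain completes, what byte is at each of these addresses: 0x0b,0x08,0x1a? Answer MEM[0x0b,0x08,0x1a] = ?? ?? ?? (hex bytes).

[0] 0x18->0x02 len=7 : 6f 02 0a 4e ac 5c 30
[1] 0x11->0x1e len=6 : 8f 68 61 e7 5b ec
[2] 0x10->0x05 len=7 : 16 8f 68 61 e7 5b ec
[3] 0x0d->0x1e len=3 : 65 de 60
[4] 0x1f->0x07 len=2 : de 60
[5] 0x0c->0x01 len=7 : 1d 65 de 60 16 8f 68
query mem[0x0b]=0xec, mem[0x08]=0x60, mem[0x1a]=0x0a

MEM[0x0b,0x08,0x1a] = ec 60 0a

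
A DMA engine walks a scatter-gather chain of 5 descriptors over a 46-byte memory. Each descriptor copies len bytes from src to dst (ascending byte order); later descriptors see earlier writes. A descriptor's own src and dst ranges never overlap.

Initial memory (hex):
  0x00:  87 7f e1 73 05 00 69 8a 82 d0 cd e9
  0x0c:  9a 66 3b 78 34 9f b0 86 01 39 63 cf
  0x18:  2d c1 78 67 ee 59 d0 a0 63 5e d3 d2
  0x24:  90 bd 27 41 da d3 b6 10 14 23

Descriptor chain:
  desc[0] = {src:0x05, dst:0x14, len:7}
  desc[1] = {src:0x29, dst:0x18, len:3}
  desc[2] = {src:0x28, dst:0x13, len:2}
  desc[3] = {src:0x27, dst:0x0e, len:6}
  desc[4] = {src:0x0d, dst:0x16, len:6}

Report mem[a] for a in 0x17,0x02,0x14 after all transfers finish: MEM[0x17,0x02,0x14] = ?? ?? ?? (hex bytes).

D0: mem[0x14..0x1a] <- [00 69 8a 82 d0 cd e9]
D1: mem[0x18..0x1a] <- [d3 b6 10]
D2: mem[0x13..0x14] <- [da d3]
D3: mem[0x0e..0x13] <- [41 da d3 b6 10 14]
D4: mem[0x16..0x1b] <- [66 41 da d3 b6 10]
query mem[0x17]=0x41, mem[0x02]=0xe1, mem[0x14]=0xd3

MEM[0x17,0x02,0x14] = 41 e1 d3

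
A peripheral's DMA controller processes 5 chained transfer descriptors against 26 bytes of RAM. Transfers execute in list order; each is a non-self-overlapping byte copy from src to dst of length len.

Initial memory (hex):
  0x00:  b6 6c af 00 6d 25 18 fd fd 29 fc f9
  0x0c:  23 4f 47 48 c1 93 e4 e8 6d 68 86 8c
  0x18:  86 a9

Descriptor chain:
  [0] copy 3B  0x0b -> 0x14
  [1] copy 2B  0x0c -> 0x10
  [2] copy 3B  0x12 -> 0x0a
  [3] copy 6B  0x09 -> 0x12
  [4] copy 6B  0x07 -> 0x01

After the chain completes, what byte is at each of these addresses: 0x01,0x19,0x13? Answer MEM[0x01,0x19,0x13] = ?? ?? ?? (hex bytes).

#0 dst[0x14+3] := {0xf9,0x23,0x4f}
#1 dst[0x10+2] := {0x23,0x4f}
#2 dst[0x0a+3] := {0xe4,0xe8,0xf9}
#3 dst[0x12+6] := {0x29,0xe4,0xe8,0xf9,0x4f,0x47}
#4 dst[0x01+6] := {0xfd,0xfd,0x29,0xe4,0xe8,0xf9}
query mem[0x01]=0xfd, mem[0x19]=0xa9, mem[0x13]=0xe4

MEM[0x01,0x19,0x13] = fd a9 e4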